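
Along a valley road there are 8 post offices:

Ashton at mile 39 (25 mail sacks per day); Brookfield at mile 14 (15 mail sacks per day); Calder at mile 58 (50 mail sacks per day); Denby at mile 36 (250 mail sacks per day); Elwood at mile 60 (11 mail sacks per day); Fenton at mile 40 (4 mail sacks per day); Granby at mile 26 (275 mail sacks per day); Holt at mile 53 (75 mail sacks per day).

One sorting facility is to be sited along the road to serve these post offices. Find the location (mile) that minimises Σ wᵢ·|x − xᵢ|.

For a sum of weighted absolute distances on a line, the optimum is the weighted median (not the mean). Total weight W = 705; half-weight = 352.5.
Sort by position and accumulate weight:
  mile 14 (Brookfield, w=15) → cum 15
  mile 26 (Granby, w=275) → cum 290
  mile 36 (Denby, w=250) → cum 540  ≥ 352.5 → median here
  mile 39 (Ashton, w=25) → cum 565
  mile 40 (Fenton, w=4) → cum 569
  mile 53 (Holt, w=75) → cum 644
  mile 58 (Calder, w=50) → cum 694
  mile 60 (Elwood, w=11) → cum 705
Optimal location: mile 36.

x = 36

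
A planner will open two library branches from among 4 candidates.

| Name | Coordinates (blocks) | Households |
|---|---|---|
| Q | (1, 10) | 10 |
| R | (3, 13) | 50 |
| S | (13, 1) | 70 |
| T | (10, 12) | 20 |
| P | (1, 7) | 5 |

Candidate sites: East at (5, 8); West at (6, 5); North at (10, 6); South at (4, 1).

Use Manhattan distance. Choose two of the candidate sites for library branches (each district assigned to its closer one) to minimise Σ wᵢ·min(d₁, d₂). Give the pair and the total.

Evaluate every pair (each demand assigned to the nearer of the two):
  {East, North}: total = 1115
  {East, South}: total = 1245
  {West, North}: total = 1365
  {East, West}: total = 1385
  {North, South}: total = 1495
  {West, South}: total = 1535
Best pair: {East, North} with total 1115.

{East, North}, total 1115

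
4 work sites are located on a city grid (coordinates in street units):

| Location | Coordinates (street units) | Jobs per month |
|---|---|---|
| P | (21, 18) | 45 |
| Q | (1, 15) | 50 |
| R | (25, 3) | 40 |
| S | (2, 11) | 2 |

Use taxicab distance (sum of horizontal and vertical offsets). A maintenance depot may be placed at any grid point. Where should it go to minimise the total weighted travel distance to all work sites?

(21, 15)

Manhattan distance separates: Σwᵢ(|x−xᵢ|+|y−yᵢ|) = Σwᵢ|x−xᵢ| + Σwᵢ|y−yᵢ|, so x and y are optimised independently as 1-D weighted medians.
Total weight W = 137; half = 68.5.
x-coordinate, sorted with cumulative weight:
  x=1 (Q, w=50) cum 50
  x=2 (S, w=2) cum 52
  x=21 (P, w=45) cum 97  ← median
  x=25 (R, w=40) cum 137
⇒ x* = 21
y-coordinate, sorted with cumulative weight:
  y=3 (R, w=40) cum 40
  y=11 (S, w=2) cum 42
  y=15 (Q, w=50) cum 92  ← median
  y=18 (P, w=45) cum 137
⇒ y* = 15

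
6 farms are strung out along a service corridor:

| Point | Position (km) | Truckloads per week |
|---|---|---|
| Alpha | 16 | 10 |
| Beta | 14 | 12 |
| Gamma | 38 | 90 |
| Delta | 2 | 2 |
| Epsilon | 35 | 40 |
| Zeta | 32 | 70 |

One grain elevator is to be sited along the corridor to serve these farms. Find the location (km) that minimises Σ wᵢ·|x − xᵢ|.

For a sum of weighted absolute distances on a line, the optimum is the weighted median (not the mean). Total weight W = 224; half-weight = 112.
Sort by position and accumulate weight:
  km 2 (Delta, w=2) → cum 2
  km 14 (Beta, w=12) → cum 14
  km 16 (Alpha, w=10) → cum 24
  km 32 (Zeta, w=70) → cum 94
  km 35 (Epsilon, w=40) → cum 134  ≥ 112 → median here
  km 38 (Gamma, w=90) → cum 224
Optimal location: km 35.

x = 35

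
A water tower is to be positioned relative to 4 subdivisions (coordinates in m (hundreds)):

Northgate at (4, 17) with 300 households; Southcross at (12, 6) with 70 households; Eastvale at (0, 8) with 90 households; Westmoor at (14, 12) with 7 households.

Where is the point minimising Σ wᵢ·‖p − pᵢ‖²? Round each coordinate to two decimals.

(4.58, 13.54)

The minimiser of Σwᵢ‖p−pᵢ‖² is the weighted centroid p* = (Σwᵢpᵢ)/(Σwᵢ).
Σwᵢ = 467.
Σwᵢxᵢ = 300·4 + 70·12 + 90·0 + 7·14 = 2138.
Σwᵢyᵢ = 300·17 + 70·6 + 90·8 + 7·12 = 6324.
x* = 2138/467 = 4.58, y* = 6324/467 = 13.54.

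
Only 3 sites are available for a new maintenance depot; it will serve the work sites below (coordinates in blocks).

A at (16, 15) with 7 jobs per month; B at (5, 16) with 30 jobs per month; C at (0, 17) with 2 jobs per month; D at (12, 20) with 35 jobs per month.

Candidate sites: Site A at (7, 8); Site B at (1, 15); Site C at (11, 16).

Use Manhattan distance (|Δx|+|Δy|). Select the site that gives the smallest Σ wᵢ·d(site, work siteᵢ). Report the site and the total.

Site C, total 421 blocks

Total weighted distance at each candidate:
  Site A (7, 8): total = 1039
  Site B (1, 15): total = 821
  Site C (11, 16): total = 421
Minimum is at Site C with total 421 blocks.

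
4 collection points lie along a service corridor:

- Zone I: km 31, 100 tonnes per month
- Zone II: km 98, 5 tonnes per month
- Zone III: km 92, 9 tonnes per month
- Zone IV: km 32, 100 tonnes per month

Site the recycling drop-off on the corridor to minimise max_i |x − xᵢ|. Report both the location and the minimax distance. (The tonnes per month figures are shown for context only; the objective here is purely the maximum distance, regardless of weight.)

The 1-center on a line is the midpoint of the two extreme points: leftmost at 31, rightmost at 98.
Optimal location = (31 + 98)/2 = 64.5; maximum distance = (98 − 31)/2 = 33.5.

location 64.5, max distance 33.5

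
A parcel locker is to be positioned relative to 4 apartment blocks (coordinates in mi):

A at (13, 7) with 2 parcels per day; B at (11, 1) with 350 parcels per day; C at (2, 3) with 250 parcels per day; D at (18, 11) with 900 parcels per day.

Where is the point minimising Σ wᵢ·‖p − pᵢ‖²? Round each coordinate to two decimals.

The minimiser of Σwᵢ‖p−pᵢ‖² is the weighted centroid p* = (Σwᵢpᵢ)/(Σwᵢ).
Σwᵢ = 1502.
Σwᵢxᵢ = 2·13 + 350·11 + 250·2 + 900·18 = 20576.
Σwᵢyᵢ = 2·7 + 350·1 + 250·3 + 900·11 = 11014.
x* = 20576/1502 = 13.70, y* = 11014/1502 = 7.33.

(13.70, 7.33)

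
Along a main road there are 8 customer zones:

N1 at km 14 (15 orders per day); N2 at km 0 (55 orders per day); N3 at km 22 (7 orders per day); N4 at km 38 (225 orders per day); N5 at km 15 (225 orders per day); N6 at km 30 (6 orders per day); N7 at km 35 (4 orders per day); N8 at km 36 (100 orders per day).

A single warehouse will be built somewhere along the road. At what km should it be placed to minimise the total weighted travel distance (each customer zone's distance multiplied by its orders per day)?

x = 36

For a sum of weighted absolute distances on a line, the optimum is the weighted median (not the mean). Total weight W = 637; half-weight = 318.5.
Sort by position and accumulate weight:
  km 0 (N2, w=55) → cum 55
  km 14 (N1, w=15) → cum 70
  km 15 (N5, w=225) → cum 295
  km 22 (N3, w=7) → cum 302
  km 30 (N6, w=6) → cum 308
  km 35 (N7, w=4) → cum 312
  km 36 (N8, w=100) → cum 412  ≥ 318.5 → median here
  km 38 (N4, w=225) → cum 637
Optimal location: km 36.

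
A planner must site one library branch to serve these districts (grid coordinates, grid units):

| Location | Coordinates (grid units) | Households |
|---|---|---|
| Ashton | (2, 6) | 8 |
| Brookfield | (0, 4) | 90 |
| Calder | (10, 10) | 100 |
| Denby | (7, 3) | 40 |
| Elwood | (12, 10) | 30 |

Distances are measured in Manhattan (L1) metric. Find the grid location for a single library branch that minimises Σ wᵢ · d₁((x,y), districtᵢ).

Manhattan distance separates: Σwᵢ(|x−xᵢ|+|y−yᵢ|) = Σwᵢ|x−xᵢ| + Σwᵢ|y−yᵢ|, so x and y are optimised independently as 1-D weighted medians.
Total weight W = 268; half = 134.
x-coordinate, sorted with cumulative weight:
  x=0 (Brookfield, w=90) cum 90
  x=2 (Ashton, w=8) cum 98
  x=7 (Denby, w=40) cum 138  ← median
  x=10 (Calder, w=100) cum 238
  x=12 (Elwood, w=30) cum 268
⇒ x* = 7
y-coordinate, sorted with cumulative weight:
  y=3 (Denby, w=40) cum 40
  y=4 (Brookfield, w=90) cum 130
  y=6 (Ashton, w=8) cum 138  ← median
  y=10 (Calder, w=100) cum 238
  y=10 (Elwood, w=30) cum 268
⇒ y* = 6

(7, 6)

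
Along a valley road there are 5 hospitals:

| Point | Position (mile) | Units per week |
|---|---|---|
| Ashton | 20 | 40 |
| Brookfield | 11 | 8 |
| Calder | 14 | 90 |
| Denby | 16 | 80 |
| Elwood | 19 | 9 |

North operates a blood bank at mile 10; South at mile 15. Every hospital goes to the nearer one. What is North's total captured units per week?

8

The indifferent point is the midpoint (10+15)/2 = 12.5; hospitals left of it (closer to North at 10) go to North, those right go to South.
  Brookfield at 11 (w=8) → North
  Calder at 14 (w=90) → South
  Denby at 16 (w=80) → South
  Elwood at 19 (w=9) → South
  Ashton at 20 (w=40) → South
North captures 8; South captures 219.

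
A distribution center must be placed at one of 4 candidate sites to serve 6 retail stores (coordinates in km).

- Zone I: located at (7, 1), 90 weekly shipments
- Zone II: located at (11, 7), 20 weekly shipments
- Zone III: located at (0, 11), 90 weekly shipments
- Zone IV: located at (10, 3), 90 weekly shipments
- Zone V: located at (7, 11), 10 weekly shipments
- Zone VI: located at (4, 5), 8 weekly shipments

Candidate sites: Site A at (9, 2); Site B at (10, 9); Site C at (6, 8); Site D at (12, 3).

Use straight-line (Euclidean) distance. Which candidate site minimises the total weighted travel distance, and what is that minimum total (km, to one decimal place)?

Total weighted distance at each candidate:
  Site A (9, 2): total = 1720.6
  Site B (10, 9): total = 2365.2
  Site C (6, 8): total = 1978.9
  Site D (12, 3): total = 2205.4
Minimum is at Site A with total 1720.6 km.

Site A, total 1720.6 km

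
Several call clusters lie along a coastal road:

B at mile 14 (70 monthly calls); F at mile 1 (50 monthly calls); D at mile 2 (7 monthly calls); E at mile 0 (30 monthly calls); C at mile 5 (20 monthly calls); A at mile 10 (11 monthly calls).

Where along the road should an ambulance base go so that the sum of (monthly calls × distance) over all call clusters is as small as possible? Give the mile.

x = 5

For a sum of weighted absolute distances on a line, the optimum is the weighted median (not the mean). Total weight W = 188; half-weight = 94.
Sort by position and accumulate weight:
  mile 0 (E, w=30) → cum 30
  mile 1 (F, w=50) → cum 80
  mile 2 (D, w=7) → cum 87
  mile 5 (C, w=20) → cum 107  ≥ 94 → median here
  mile 10 (A, w=11) → cum 118
  mile 14 (B, w=70) → cum 188
Optimal location: mile 5.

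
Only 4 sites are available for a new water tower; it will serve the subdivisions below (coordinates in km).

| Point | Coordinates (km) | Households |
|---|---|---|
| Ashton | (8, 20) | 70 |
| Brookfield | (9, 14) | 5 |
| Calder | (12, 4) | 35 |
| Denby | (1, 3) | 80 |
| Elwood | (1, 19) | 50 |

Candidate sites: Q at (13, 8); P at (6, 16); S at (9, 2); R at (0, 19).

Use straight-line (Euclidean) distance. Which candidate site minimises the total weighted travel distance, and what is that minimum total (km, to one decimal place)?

P, total 2206.5 km

Total weighted distance at each candidate:
  Q (13, 8): total = 2944.3
  P (6, 16): total = 2206.5
  S (9, 2): total = 3032.5
  R (0, 19): total = 2620.7
Minimum is at P with total 2206.5 km.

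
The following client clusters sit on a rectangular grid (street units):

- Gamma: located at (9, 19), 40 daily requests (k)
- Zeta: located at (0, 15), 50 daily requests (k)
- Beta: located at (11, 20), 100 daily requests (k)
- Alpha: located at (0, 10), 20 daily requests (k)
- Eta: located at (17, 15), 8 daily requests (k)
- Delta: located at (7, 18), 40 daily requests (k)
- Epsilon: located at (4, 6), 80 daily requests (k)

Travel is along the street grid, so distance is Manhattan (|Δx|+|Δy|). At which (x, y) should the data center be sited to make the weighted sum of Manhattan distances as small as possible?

Manhattan distance separates: Σwᵢ(|x−xᵢ|+|y−yᵢ|) = Σwᵢ|x−xᵢ| + Σwᵢ|y−yᵢ|, so x and y are optimised independently as 1-D weighted medians.
Total weight W = 338; half = 169.
x-coordinate, sorted with cumulative weight:
  x=0 (Zeta, w=50) cum 50
  x=0 (Alpha, w=20) cum 70
  x=4 (Epsilon, w=80) cum 150
  x=7 (Delta, w=40) cum 190  ← median
  x=9 (Gamma, w=40) cum 230
  x=11 (Beta, w=100) cum 330
  x=17 (Eta, w=8) cum 338
⇒ x* = 7
y-coordinate, sorted with cumulative weight:
  y=6 (Epsilon, w=80) cum 80
  y=10 (Alpha, w=20) cum 100
  y=15 (Zeta, w=50) cum 150
  y=15 (Eta, w=8) cum 158
  y=18 (Delta, w=40) cum 198  ← median
  y=19 (Gamma, w=40) cum 238
  y=20 (Beta, w=100) cum 338
⇒ y* = 18

(7, 18)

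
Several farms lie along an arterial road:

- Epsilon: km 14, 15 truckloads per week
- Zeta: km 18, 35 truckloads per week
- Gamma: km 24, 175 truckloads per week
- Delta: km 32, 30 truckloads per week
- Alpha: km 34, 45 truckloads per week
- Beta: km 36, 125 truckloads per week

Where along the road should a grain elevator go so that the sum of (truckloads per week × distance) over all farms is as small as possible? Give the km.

x = 24

For a sum of weighted absolute distances on a line, the optimum is the weighted median (not the mean). Total weight W = 425; half-weight = 212.5.
Sort by position and accumulate weight:
  km 14 (Epsilon, w=15) → cum 15
  km 18 (Zeta, w=35) → cum 50
  km 24 (Gamma, w=175) → cum 225  ≥ 212.5 → median here
  km 32 (Delta, w=30) → cum 255
  km 34 (Alpha, w=45) → cum 300
  km 36 (Beta, w=125) → cum 425
Optimal location: km 24.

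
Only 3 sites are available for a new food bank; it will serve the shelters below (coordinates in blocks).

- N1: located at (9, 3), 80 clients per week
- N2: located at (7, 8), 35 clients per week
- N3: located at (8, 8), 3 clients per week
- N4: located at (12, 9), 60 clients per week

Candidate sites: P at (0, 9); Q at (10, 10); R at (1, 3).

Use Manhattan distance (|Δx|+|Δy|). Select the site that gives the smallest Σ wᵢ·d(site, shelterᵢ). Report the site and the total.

Q, total 1007 blocks

Total weighted distance at each candidate:
  P (0, 9): total = 2227
  Q (10, 10): total = 1007
  R (1, 3): total = 2081
Minimum is at Q with total 1007 blocks.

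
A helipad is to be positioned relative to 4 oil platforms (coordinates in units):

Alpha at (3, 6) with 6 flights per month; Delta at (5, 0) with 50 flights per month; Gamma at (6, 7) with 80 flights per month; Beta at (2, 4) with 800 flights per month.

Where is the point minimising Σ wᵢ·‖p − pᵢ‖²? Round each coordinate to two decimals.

(2.51, 4.06)

The minimiser of Σwᵢ‖p−pᵢ‖² is the weighted centroid p* = (Σwᵢpᵢ)/(Σwᵢ).
Σwᵢ = 936.
Σwᵢxᵢ = 6·3 + 50·5 + 80·6 + 800·2 = 2348.
Σwᵢyᵢ = 6·6 + 50·0 + 80·7 + 800·4 = 3796.
x* = 2348/936 = 2.51, y* = 3796/936 = 4.06.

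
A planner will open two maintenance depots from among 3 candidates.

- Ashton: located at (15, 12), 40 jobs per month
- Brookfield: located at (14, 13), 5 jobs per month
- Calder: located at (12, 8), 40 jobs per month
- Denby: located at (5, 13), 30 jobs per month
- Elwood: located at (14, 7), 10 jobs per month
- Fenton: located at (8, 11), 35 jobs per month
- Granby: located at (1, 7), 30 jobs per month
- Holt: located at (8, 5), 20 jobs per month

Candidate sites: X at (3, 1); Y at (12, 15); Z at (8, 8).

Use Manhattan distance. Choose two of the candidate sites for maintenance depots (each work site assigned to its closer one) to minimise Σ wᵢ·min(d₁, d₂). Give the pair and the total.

{Y, Z}, total 1135

Evaluate every pair (each demand assigned to the nearer of the two):
  {Y, Z}: total = 1135
  {X, Z}: total = 1370
  {X, Y}: total = 1610
Best pair: {Y, Z} with total 1135.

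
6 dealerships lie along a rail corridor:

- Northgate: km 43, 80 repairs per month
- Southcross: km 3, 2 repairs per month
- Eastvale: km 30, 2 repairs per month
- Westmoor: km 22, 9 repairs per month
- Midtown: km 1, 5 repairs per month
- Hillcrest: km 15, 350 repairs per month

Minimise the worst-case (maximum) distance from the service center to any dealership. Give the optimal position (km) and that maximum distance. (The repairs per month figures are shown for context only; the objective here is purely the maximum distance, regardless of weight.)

The 1-center on a line is the midpoint of the two extreme points: leftmost at 1, rightmost at 43.
Optimal location = (1 + 43)/2 = 22; maximum distance = (43 − 1)/2 = 21.

location 22, max distance 21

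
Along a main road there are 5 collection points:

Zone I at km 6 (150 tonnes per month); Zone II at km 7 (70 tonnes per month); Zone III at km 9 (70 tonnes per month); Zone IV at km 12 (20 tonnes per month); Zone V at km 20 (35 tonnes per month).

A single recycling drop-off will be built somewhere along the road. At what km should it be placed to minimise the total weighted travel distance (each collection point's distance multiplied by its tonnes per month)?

For a sum of weighted absolute distances on a line, the optimum is the weighted median (not the mean). Total weight W = 345; half-weight = 172.5.
Sort by position and accumulate weight:
  km 6 (Zone I, w=150) → cum 150
  km 7 (Zone II, w=70) → cum 220  ≥ 172.5 → median here
  km 9 (Zone III, w=70) → cum 290
  km 12 (Zone IV, w=20) → cum 310
  km 20 (Zone V, w=35) → cum 345
Optimal location: km 7.

x = 7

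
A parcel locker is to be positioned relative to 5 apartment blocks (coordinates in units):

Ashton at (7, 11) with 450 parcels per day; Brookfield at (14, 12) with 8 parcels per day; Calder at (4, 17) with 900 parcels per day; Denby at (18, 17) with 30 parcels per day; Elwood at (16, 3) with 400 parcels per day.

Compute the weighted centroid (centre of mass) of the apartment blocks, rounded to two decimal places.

The minimiser of Σwᵢ‖p−pᵢ‖² is the weighted centroid p* = (Σwᵢpᵢ)/(Σwᵢ).
Σwᵢ = 1788.
Σwᵢxᵢ = 450·7 + 8·14 + 900·4 + 30·18 + 400·16 = 13802.
Σwᵢyᵢ = 450·11 + 8·12 + 900·17 + 30·17 + 400·3 = 22056.
x* = 13802/1788 = 7.72, y* = 22056/1788 = 12.34.

(7.72, 12.34)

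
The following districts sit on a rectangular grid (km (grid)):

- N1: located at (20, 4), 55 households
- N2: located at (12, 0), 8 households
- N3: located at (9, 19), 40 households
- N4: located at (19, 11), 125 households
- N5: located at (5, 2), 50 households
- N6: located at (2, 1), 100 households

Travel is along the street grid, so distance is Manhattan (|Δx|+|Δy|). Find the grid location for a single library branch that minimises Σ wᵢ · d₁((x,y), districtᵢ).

Manhattan distance separates: Σwᵢ(|x−xᵢ|+|y−yᵢ|) = Σwᵢ|x−xᵢ| + Σwᵢ|y−yᵢ|, so x and y are optimised independently as 1-D weighted medians.
Total weight W = 378; half = 189.
x-coordinate, sorted with cumulative weight:
  x=2 (N6, w=100) cum 100
  x=5 (N5, w=50) cum 150
  x=9 (N3, w=40) cum 190  ← median
  x=12 (N2, w=8) cum 198
  x=19 (N4, w=125) cum 323
  x=20 (N1, w=55) cum 378
⇒ x* = 9
y-coordinate, sorted with cumulative weight:
  y=0 (N2, w=8) cum 8
  y=1 (N6, w=100) cum 108
  y=2 (N5, w=50) cum 158
  y=4 (N1, w=55) cum 213  ← median
  y=11 (N4, w=125) cum 338
  y=19 (N3, w=40) cum 378
⇒ y* = 4

(9, 4)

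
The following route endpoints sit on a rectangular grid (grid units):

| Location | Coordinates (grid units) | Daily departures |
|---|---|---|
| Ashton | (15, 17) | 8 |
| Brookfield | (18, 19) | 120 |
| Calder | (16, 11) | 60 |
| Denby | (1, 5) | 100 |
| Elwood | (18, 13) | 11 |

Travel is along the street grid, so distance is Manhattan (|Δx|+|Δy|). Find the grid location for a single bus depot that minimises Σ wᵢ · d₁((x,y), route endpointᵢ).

(16, 11)

Manhattan distance separates: Σwᵢ(|x−xᵢ|+|y−yᵢ|) = Σwᵢ|x−xᵢ| + Σwᵢ|y−yᵢ|, so x and y are optimised independently as 1-D weighted medians.
Total weight W = 299; half = 149.5.
x-coordinate, sorted with cumulative weight:
  x=1 (Denby, w=100) cum 100
  x=15 (Ashton, w=8) cum 108
  x=16 (Calder, w=60) cum 168  ← median
  x=18 (Brookfield, w=120) cum 288
  x=18 (Elwood, w=11) cum 299
⇒ x* = 16
y-coordinate, sorted with cumulative weight:
  y=5 (Denby, w=100) cum 100
  y=11 (Calder, w=60) cum 160  ← median
  y=13 (Elwood, w=11) cum 171
  y=17 (Ashton, w=8) cum 179
  y=19 (Brookfield, w=120) cum 299
⇒ y* = 11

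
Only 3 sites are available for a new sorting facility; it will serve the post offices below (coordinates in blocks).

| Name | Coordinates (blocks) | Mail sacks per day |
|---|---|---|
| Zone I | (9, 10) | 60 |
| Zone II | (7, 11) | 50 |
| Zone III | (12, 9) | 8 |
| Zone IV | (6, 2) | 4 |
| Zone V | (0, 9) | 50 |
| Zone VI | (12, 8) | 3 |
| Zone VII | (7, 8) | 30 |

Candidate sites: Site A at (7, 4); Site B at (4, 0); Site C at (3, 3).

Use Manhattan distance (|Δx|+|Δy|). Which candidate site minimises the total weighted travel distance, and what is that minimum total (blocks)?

Total weighted distance at each candidate:
  Site A (7, 4): total = 1669
  Site B (4, 0): total = 2780
  Site C (3, 3): total = 2278
Minimum is at Site A with total 1669 blocks.

Site A, total 1669 blocks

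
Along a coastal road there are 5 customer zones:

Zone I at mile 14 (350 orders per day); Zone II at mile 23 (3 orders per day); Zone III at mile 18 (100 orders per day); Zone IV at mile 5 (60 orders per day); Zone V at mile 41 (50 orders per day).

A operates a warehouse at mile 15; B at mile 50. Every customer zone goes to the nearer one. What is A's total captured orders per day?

513

The indifferent point is the midpoint (15+50)/2 = 32.5; customer zones left of it (closer to A at 15) go to A, those right go to B.
  Zone IV at 5 (w=60) → A
  Zone I at 14 (w=350) → A
  Zone III at 18 (w=100) → A
  Zone II at 23 (w=3) → A
  Zone V at 41 (w=50) → B
A captures 513; B captures 50.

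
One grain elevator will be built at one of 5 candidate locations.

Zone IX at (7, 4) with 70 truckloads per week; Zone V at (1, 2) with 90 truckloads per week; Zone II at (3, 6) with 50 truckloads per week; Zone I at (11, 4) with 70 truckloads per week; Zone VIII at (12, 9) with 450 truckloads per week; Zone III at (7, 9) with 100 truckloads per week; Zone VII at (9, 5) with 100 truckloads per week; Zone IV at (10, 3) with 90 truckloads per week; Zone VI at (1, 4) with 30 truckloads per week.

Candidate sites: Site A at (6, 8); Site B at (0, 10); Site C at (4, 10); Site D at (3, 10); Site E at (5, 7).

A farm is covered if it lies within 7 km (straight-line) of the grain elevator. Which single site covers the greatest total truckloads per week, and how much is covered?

Coverage radius r = 7 km; a point is covered iff (Δx)²+(Δy)² ≤ 7² = 49.
  Site A (6, 8): covers {Zone IX, Zone II, Zone I, Zone VIII, Zone III, Zone VII, Zone IV, Zone VI} → 960
  Site B (0, 10): covers {Zone II, Zone VI} → 80
  Site C (4, 10): covers {Zone IX, Zone II, Zone III, Zone VI} → 250
  Site D (3, 10): covers {Zone II, Zone III, Zone VI} → 180
  Site E (5, 7): covers {Zone IX, Zone V, Zone II, Zone I, Zone III, Zone VII, Zone IV, Zone VI} → 600
Maximum coverage at Site A: 960 truckloads per week.

Site A, covering 960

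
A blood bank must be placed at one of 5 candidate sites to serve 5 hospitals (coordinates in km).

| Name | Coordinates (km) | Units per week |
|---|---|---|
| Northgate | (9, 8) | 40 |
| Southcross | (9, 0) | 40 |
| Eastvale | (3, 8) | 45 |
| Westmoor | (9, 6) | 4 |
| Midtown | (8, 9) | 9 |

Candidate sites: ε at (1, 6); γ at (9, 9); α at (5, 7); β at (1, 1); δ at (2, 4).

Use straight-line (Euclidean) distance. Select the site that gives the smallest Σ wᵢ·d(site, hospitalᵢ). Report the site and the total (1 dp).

Total weighted distance at each candidate:
  ε (1, 6): total = 957.7
  γ (9, 9): total = 694.7
  α (5, 7): total = 637.0
  β (1, 1): total = 1208.7
  δ (2, 4): total = 929.9
Minimum is at α with total 637.0 km.

α, total 637.0 km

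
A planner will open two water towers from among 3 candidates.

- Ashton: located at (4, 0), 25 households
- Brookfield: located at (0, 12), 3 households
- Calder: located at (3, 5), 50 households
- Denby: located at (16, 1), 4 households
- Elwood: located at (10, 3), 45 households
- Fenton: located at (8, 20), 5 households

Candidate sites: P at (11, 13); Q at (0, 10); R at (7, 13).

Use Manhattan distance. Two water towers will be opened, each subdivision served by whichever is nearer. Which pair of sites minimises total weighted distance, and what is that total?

{P, Q}, total 1369

Evaluate every pair (each demand assigned to the nearer of the two):
  {P, Q}: total = 1369
  {Q, R}: total = 1465
  {P, R}: total = 1627
Best pair: {P, Q} with total 1369.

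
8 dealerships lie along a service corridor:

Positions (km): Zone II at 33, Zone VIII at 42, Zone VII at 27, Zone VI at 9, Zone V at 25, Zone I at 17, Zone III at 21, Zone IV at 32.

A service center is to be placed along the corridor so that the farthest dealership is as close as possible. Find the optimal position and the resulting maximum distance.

The 1-center on a line is the midpoint of the two extreme points: leftmost at 9, rightmost at 42.
Optimal location = (9 + 42)/2 = 25.5; maximum distance = (42 − 9)/2 = 16.5.

location 25.5, max distance 16.5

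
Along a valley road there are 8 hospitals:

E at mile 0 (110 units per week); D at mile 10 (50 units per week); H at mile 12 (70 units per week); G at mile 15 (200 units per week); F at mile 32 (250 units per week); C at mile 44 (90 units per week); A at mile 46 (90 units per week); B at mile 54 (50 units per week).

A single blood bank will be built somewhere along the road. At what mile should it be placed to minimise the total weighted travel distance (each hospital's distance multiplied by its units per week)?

For a sum of weighted absolute distances on a line, the optimum is the weighted median (not the mean). Total weight W = 910; half-weight = 455.
Sort by position and accumulate weight:
  mile 0 (E, w=110) → cum 110
  mile 10 (D, w=50) → cum 160
  mile 12 (H, w=70) → cum 230
  mile 15 (G, w=200) → cum 430
  mile 32 (F, w=250) → cum 680  ≥ 455 → median here
  mile 44 (C, w=90) → cum 770
  mile 46 (A, w=90) → cum 860
  mile 54 (B, w=50) → cum 910
Optimal location: mile 32.

x = 32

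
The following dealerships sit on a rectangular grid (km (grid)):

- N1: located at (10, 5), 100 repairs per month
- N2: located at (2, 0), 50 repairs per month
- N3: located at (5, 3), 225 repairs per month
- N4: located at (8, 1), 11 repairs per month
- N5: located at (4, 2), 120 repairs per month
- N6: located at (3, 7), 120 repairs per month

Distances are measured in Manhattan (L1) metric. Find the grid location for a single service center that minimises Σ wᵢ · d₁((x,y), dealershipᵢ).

Manhattan distance separates: Σwᵢ(|x−xᵢ|+|y−yᵢ|) = Σwᵢ|x−xᵢ| + Σwᵢ|y−yᵢ|, so x and y are optimised independently as 1-D weighted medians.
Total weight W = 626; half = 313.
x-coordinate, sorted with cumulative weight:
  x=2 (N2, w=50) cum 50
  x=3 (N6, w=120) cum 170
  x=4 (N5, w=120) cum 290
  x=5 (N3, w=225) cum 515  ← median
  x=8 (N4, w=11) cum 526
  x=10 (N1, w=100) cum 626
⇒ x* = 5
y-coordinate, sorted with cumulative weight:
  y=0 (N2, w=50) cum 50
  y=1 (N4, w=11) cum 61
  y=2 (N5, w=120) cum 181
  y=3 (N3, w=225) cum 406  ← median
  y=5 (N1, w=100) cum 506
  y=7 (N6, w=120) cum 626
⇒ y* = 3

(5, 3)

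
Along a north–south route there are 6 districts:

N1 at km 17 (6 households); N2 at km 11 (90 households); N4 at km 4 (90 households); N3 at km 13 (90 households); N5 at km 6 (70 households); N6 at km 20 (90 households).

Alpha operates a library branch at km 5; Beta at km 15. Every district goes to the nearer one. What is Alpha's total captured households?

160

The indifferent point is the midpoint (5+15)/2 = 10; districts left of it (closer to Alpha at 5) go to Alpha, those right go to Beta.
  N4 at 4 (w=90) → Alpha
  N5 at 6 (w=70) → Alpha
  N2 at 11 (w=90) → Beta
  N3 at 13 (w=90) → Beta
  N1 at 17 (w=6) → Beta
  N6 at 20 (w=90) → Beta
Alpha captures 160; Beta captures 276.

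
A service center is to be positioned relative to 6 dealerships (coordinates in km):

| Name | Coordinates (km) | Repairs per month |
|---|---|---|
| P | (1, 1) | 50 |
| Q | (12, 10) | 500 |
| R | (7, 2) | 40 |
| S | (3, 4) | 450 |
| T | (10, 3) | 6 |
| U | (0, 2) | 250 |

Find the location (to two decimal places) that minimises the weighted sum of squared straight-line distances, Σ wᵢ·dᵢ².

(5.97, 5.75)

The minimiser of Σwᵢ‖p−pᵢ‖² is the weighted centroid p* = (Σwᵢpᵢ)/(Σwᵢ).
Σwᵢ = 1296.
Σwᵢxᵢ = 50·1 + 500·12 + 40·7 + 450·3 + 6·10 + 250·0 = 7740.
Σwᵢyᵢ = 50·1 + 500·10 + 40·2 + 450·4 + 6·3 + 250·2 = 7448.
x* = 7740/1296 = 5.97, y* = 7448/1296 = 5.75.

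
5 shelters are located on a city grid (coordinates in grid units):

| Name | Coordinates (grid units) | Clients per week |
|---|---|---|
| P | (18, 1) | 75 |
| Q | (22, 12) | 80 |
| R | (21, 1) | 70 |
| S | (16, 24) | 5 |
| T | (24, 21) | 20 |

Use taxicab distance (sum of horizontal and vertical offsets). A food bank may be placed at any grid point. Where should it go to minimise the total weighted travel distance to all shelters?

Manhattan distance separates: Σwᵢ(|x−xᵢ|+|y−yᵢ|) = Σwᵢ|x−xᵢ| + Σwᵢ|y−yᵢ|, so x and y are optimised independently as 1-D weighted medians.
Total weight W = 250; half = 125.
x-coordinate, sorted with cumulative weight:
  x=16 (S, w=5) cum 5
  x=18 (P, w=75) cum 80
  x=21 (R, w=70) cum 150  ← median
  x=22 (Q, w=80) cum 230
  x=24 (T, w=20) cum 250
⇒ x* = 21
y-coordinate, sorted with cumulative weight:
  y=1 (P, w=75) cum 75
  y=1 (R, w=70) cum 145  ← median
  y=12 (Q, w=80) cum 225
  y=21 (T, w=20) cum 245
  y=24 (S, w=5) cum 250
⇒ y* = 1

(21, 1)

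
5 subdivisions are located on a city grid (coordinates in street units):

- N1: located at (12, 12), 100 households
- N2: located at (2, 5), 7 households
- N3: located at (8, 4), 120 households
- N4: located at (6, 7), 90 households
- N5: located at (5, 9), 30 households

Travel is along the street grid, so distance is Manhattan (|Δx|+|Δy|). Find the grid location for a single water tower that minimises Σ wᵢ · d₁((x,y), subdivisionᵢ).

Manhattan distance separates: Σwᵢ(|x−xᵢ|+|y−yᵢ|) = Σwᵢ|x−xᵢ| + Σwᵢ|y−yᵢ|, so x and y are optimised independently as 1-D weighted medians.
Total weight W = 347; half = 173.5.
x-coordinate, sorted with cumulative weight:
  x=2 (N2, w=7) cum 7
  x=5 (N5, w=30) cum 37
  x=6 (N4, w=90) cum 127
  x=8 (N3, w=120) cum 247  ← median
  x=12 (N1, w=100) cum 347
⇒ x* = 8
y-coordinate, sorted with cumulative weight:
  y=4 (N3, w=120) cum 120
  y=5 (N2, w=7) cum 127
  y=7 (N4, w=90) cum 217  ← median
  y=9 (N5, w=30) cum 247
  y=12 (N1, w=100) cum 347
⇒ y* = 7

(8, 7)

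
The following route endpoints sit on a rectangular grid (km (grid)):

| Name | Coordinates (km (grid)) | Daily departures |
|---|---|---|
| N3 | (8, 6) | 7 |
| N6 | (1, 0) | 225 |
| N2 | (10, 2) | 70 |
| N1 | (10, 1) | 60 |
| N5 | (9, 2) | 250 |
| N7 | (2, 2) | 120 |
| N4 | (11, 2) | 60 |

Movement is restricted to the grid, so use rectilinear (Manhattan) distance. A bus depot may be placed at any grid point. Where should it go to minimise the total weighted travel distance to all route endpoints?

Manhattan distance separates: Σwᵢ(|x−xᵢ|+|y−yᵢ|) = Σwᵢ|x−xᵢ| + Σwᵢ|y−yᵢ|, so x and y are optimised independently as 1-D weighted medians.
Total weight W = 792; half = 396.
x-coordinate, sorted with cumulative weight:
  x=1 (N6, w=225) cum 225
  x=2 (N7, w=120) cum 345
  x=8 (N3, w=7) cum 352
  x=9 (N5, w=250) cum 602  ← median
  x=10 (N2, w=70) cum 672
  x=10 (N1, w=60) cum 732
  x=11 (N4, w=60) cum 792
⇒ x* = 9
y-coordinate, sorted with cumulative weight:
  y=0 (N6, w=225) cum 225
  y=1 (N1, w=60) cum 285
  y=2 (N2, w=70) cum 355
  y=2 (N5, w=250) cum 605  ← median
  y=2 (N7, w=120) cum 725
  y=2 (N4, w=60) cum 785
  y=6 (N3, w=7) cum 792
⇒ y* = 2

(9, 2)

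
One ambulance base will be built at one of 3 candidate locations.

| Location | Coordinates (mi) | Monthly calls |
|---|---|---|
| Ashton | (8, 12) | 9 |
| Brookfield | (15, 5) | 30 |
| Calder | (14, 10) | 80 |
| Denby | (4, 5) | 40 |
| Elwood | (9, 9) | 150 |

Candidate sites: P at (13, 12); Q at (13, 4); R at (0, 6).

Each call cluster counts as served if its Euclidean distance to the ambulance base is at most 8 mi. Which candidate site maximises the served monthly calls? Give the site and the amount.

Coverage radius r = 8 mi; a point is covered iff (Δx)²+(Δy)² ≤ 8² = 64.
  P (13, 12): covers {Ashton, Brookfield, Calder, Elwood} → 269
  Q (13, 4): covers {Brookfield, Calder, Elwood} → 260
  R (0, 6): covers {Denby} → 40
Maximum coverage at P: 269 monthly calls.

P, covering 269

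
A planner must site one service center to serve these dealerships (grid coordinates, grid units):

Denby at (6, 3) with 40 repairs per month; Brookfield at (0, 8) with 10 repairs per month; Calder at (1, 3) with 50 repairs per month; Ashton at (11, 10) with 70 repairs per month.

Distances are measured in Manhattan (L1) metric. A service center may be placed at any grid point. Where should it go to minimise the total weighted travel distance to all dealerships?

Manhattan distance separates: Σwᵢ(|x−xᵢ|+|y−yᵢ|) = Σwᵢ|x−xᵢ| + Σwᵢ|y−yᵢ|, so x and y are optimised independently as 1-D weighted medians.
Total weight W = 170; half = 85.
x-coordinate, sorted with cumulative weight:
  x=0 (Brookfield, w=10) cum 10
  x=1 (Calder, w=50) cum 60
  x=6 (Denby, w=40) cum 100  ← median
  x=11 (Ashton, w=70) cum 170
⇒ x* = 6
y-coordinate, sorted with cumulative weight:
  y=3 (Denby, w=40) cum 40
  y=3 (Calder, w=50) cum 90  ← median
  y=8 (Brookfield, w=10) cum 100
  y=10 (Ashton, w=70) cum 170
⇒ y* = 3

(6, 3)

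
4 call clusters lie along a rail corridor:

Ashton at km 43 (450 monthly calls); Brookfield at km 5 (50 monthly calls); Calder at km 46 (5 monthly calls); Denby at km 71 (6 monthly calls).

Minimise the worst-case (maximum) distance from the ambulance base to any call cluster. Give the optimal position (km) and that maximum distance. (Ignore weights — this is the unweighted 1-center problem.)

The 1-center on a line is the midpoint of the two extreme points: leftmost at 5, rightmost at 71.
Optimal location = (5 + 71)/2 = 38; maximum distance = (71 − 5)/2 = 33.

location 38, max distance 33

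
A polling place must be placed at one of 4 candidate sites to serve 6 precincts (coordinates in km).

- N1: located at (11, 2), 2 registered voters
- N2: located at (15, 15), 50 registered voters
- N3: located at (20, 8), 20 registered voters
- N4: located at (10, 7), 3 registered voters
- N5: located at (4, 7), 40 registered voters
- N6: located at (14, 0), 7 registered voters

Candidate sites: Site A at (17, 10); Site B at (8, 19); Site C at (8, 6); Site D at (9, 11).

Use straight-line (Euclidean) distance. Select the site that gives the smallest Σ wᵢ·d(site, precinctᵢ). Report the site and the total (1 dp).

Site D, total 960.1 km

Total weighted distance at each candidate:
  Site A (17, 10): total = 991.0
  Site B (8, 19): total = 1445.1
  Site C (8, 6): total = 1054.4
  Site D (9, 11): total = 960.1
Minimum is at Site D with total 960.1 km.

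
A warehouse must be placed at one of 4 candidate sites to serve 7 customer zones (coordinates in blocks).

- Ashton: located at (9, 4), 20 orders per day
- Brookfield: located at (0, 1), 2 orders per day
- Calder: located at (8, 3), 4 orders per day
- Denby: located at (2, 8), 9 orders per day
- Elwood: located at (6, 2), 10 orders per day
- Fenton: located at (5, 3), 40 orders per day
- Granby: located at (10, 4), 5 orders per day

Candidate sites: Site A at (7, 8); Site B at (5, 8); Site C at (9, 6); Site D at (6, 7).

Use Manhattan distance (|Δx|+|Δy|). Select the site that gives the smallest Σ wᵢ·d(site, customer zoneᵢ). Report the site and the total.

Site D, total 498 blocks

Total weighted distance at each candidate:
  Site A (7, 8): total = 602
  Site B (5, 8): total = 558
  Site C (9, 6): total = 530
  Site D (6, 7): total = 498
Minimum is at Site D with total 498 blocks.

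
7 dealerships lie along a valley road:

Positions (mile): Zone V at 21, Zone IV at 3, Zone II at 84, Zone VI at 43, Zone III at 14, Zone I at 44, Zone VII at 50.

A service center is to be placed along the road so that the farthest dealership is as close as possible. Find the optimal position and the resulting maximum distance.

location 43.5, max distance 40.5

The 1-center on a line is the midpoint of the two extreme points: leftmost at 3, rightmost at 84.
Optimal location = (3 + 84)/2 = 43.5; maximum distance = (84 − 3)/2 = 40.5.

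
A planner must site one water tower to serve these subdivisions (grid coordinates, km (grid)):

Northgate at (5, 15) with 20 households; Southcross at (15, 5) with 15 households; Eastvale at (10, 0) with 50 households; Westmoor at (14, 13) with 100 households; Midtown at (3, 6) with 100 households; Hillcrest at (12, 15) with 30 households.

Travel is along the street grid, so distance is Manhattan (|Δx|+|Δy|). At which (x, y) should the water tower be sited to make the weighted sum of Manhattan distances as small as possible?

(10, 6)

Manhattan distance separates: Σwᵢ(|x−xᵢ|+|y−yᵢ|) = Σwᵢ|x−xᵢ| + Σwᵢ|y−yᵢ|, so x and y are optimised independently as 1-D weighted medians.
Total weight W = 315; half = 157.5.
x-coordinate, sorted with cumulative weight:
  x=3 (Midtown, w=100) cum 100
  x=5 (Northgate, w=20) cum 120
  x=10 (Eastvale, w=50) cum 170  ← median
  x=12 (Hillcrest, w=30) cum 200
  x=14 (Westmoor, w=100) cum 300
  x=15 (Southcross, w=15) cum 315
⇒ x* = 10
y-coordinate, sorted with cumulative weight:
  y=0 (Eastvale, w=50) cum 50
  y=5 (Southcross, w=15) cum 65
  y=6 (Midtown, w=100) cum 165  ← median
  y=13 (Westmoor, w=100) cum 265
  y=15 (Northgate, w=20) cum 285
  y=15 (Hillcrest, w=30) cum 315
⇒ y* = 6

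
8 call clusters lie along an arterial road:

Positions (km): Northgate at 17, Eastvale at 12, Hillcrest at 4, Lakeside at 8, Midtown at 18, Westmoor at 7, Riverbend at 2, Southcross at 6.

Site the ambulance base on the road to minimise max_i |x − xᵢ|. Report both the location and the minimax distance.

The 1-center on a line is the midpoint of the two extreme points: leftmost at 2, rightmost at 18.
Optimal location = (2 + 18)/2 = 10; maximum distance = (18 − 2)/2 = 8.

location 10, max distance 8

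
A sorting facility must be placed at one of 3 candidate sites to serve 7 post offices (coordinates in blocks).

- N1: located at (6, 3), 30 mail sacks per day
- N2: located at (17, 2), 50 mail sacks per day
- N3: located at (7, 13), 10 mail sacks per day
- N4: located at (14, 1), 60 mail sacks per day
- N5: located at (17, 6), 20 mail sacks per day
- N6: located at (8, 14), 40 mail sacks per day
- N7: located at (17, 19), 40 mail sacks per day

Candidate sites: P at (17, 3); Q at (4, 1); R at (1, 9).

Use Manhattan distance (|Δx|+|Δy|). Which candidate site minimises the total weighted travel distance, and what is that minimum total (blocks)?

Total weighted distance at each candidate:
  P (17, 3): total = 2380
  Q (4, 1): total = 3850
  R (1, 9): total = 4740
Minimum is at P with total 2380 blocks.

P, total 2380 blocks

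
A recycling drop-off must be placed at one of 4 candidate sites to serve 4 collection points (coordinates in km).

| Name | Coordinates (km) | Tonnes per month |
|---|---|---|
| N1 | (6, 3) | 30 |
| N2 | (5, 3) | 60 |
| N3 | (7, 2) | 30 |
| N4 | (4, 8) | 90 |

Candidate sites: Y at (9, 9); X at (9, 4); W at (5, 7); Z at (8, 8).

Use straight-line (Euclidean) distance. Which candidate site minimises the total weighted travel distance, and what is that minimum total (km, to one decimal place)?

Total weighted distance at each candidate:
  Y (9, 9): total = 1311.2
  X (9, 4): total = 1003.4
  W (5, 7): total = 652.5
  Z (8, 8): total = 1053.9
Minimum is at W with total 652.5 km.

W, total 652.5 km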